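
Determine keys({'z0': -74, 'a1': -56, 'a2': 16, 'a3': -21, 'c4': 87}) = ['z0', 'a1', 'a2', 'a3', 'c4']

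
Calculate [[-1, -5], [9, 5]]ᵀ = [[-1, 9], [-5, 5]]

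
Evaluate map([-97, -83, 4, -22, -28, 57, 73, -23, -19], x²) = (-97)²=9409, (-83)²=6889, (4)²=16, (-22)²=484, (-28)²=784, (57)²=3249, (73)²=5329, (-23)²=529, (-19)²=361
= [9409, 6889, 16, 484, 784, 3249, 5329, 529, 361]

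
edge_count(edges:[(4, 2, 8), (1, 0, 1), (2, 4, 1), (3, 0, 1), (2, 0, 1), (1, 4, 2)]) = 6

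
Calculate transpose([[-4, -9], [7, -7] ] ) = [[-4, 7], [-9, -7]]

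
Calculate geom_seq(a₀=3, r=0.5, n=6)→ a_0 = 3*0.5^0 = 3.0
a_1 = 3*0.5^1 = 1.5
a_2 = 3*0.5^2 = 0.75
...
= [3.0, 1.5, 0.75, 0.375, 0.1875, 0.09375]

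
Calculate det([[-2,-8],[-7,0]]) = (-2)*(0) - (-8)*(-7)
= -56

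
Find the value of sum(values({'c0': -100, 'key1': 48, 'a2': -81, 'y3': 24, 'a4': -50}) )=-159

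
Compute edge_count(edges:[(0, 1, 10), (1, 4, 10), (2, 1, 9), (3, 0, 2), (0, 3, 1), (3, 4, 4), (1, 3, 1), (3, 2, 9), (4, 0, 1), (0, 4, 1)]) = 10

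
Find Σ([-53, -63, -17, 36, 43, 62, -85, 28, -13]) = -62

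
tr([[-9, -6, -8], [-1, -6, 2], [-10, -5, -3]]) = diagonal: (-9) + (-6) + (-3)
= -18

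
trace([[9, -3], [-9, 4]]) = diagonal: 9 + 4
= 13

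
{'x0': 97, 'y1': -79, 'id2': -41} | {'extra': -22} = {'x0': 97, 'y1': -79, 'id2': -41, 'extra': -22}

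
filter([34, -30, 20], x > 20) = [34]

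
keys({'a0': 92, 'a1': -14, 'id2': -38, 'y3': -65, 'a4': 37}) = ['a0', 'a1', 'id2', 'y3', 'a4']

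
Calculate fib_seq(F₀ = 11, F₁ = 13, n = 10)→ F_2 = F_1 + F_0 = 24
F_3 = F_2 + F_1 = 37
F_4 = F_3 + F_2 = 61
...
= [11, 13, 24, 37, 61, 98, 159, 257, 416, 673]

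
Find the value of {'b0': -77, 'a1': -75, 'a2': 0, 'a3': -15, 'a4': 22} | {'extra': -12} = {'b0': -77, 'a1': -75, 'a2': 0, 'a3': -15, 'a4': 22, 'extra': -12}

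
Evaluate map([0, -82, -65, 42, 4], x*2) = 0*2=0, -82*2=-164, -65*2=-130, 42*2=84, 4*2=8
= [0, -164, -130, 84, 8]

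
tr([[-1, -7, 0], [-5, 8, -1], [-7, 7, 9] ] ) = diagonal: (-1) + 8 + 9
= 16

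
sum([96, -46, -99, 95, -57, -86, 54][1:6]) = -193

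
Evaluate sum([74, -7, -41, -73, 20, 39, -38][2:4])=-114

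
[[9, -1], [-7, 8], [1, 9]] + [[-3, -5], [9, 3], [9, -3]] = [[6, -6], [2, 11], [10, 6]]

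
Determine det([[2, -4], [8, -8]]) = 16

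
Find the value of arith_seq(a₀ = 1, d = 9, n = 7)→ a_0 = 1 + 0*9 = 1
a_1 = 1 + 1*9 = 10
a_2 = 1 + 2*9 = 19
...
= [1, 10, 19, 28, 37, 46, 55]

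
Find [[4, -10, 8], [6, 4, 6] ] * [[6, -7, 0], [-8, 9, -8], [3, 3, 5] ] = C[0][0] = (4)*(6) + (-10)*(-8) + (8)*(3) = 128
C[0][1] = (4)*(-7) + (-10)*(9) + (8)*(3) = -94
C[0][2] = (4)*(0) + (-10)*(-8) + (8)*(5) = 120
C[1][0] = (6)*(6) + (4)*(-8) + (6)*(3) = 22
C[1][1] = (6)*(-7) + (4)*(9) + (6)*(3) = 12
C[1][2] = (6)*(0) + (4)*(-8) + (6)*(5) = -2
= [[128, -94, 120], [22, 12, -2]]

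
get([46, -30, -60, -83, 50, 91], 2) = -60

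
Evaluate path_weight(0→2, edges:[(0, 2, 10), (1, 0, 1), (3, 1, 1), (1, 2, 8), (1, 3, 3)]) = 10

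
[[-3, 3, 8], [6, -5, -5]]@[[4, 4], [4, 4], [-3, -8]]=C[0][0] = (-3)*(4) + (3)*(4) + (8)*(-3) = -24
C[0][1] = (-3)*(4) + (3)*(4) + (8)*(-8) = -64
C[1][0] = (6)*(4) + (-5)*(4) + (-5)*(-3) = 19
C[1][1] = (6)*(4) + (-5)*(4) + (-5)*(-8) = 44
= [[-24, -64], [19, 44]]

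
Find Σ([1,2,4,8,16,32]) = 1 + 2 + 4 + 8 + 16 + 32
= 63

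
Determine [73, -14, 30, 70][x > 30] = keep x where x > 30: 73✓, -14✗, 30✗, 70✓
= [73, 70]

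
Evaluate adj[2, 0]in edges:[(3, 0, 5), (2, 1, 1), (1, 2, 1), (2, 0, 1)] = 1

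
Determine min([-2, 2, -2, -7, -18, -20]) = -20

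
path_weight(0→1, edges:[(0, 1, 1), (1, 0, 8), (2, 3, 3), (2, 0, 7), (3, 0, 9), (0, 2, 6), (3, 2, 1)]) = 1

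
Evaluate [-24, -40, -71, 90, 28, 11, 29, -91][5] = 11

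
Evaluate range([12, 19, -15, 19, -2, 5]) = 34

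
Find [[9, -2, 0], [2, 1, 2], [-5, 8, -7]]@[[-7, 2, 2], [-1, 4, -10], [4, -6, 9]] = C[0][0] = (9)*(-7) + (-2)*(-1) + (0)*(4) = -61
C[0][1] = (9)*(2) + (-2)*(4) + (0)*(-6) = 10
C[0][2] = (9)*(2) + (-2)*(-10) + (0)*(9) = 38
C[1][0] = (2)*(-7) + (1)*(-1) + (2)*(4) = -7
C[1][1] = (2)*(2) + (1)*(4) + (2)*(-6) = -4
C[1][2] = (2)*(2) + (1)*(-10) + (2)*(9) = 12
... (3 more cells)
= [[-61, 10, 38], [-7, -4, 12], [-1, 64, -153]]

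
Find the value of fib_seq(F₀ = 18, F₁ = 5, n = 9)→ F_2 = F_1 + F_0 = 23
F_3 = F_2 + F_1 = 28
F_4 = F_3 + F_2 = 51
...
= [18, 5, 23, 28, 51, 79, 130, 209, 339]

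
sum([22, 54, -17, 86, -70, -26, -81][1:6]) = slice → [54, -17, 86, -70, -26]
54 + (-17) + 86 + (-70) + (-26)
= 27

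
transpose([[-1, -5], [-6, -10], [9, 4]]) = [[-1, -6, 9], [-5, -10, 4]]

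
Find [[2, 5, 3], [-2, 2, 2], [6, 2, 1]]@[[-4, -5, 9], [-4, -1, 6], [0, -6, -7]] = C[0][0] = (2)*(-4) + (5)*(-4) + (3)*(0) = -28
C[0][1] = (2)*(-5) + (5)*(-1) + (3)*(-6) = -33
C[0][2] = (2)*(9) + (5)*(6) + (3)*(-7) = 27
C[1][0] = (-2)*(-4) + (2)*(-4) + (2)*(0) = 0
C[1][1] = (-2)*(-5) + (2)*(-1) + (2)*(-6) = -4
C[1][2] = (-2)*(9) + (2)*(6) + (2)*(-7) = -20
... (3 more cells)
= [[-28, -33, 27], [0, -4, -20], [-32, -38, 59]]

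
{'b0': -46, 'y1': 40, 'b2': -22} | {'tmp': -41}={'b0': -46, 'y1': 40, 'b2': -22, 'tmp': -41}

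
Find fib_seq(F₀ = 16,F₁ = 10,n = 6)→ [16, 10, 26, 36, 62, 98]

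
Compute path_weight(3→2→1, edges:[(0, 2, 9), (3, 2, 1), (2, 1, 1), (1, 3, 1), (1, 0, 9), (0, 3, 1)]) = w(3→2)=1 + w(2→1)=1
= 2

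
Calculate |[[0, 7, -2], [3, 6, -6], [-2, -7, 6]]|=-24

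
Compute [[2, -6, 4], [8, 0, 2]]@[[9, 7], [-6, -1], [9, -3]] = [[90, 8], [90, 50]]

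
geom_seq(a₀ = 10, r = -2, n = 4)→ [10, -20, 40, -80]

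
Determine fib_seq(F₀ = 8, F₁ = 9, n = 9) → [8, 9, 17, 26, 43, 69, 112, 181, 293]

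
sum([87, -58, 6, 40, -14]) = 61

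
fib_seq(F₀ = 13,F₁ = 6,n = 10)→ F_2 = F_1 + F_0 = 19
F_3 = F_2 + F_1 = 25
F_4 = F_3 + F_2 = 44
...
= [13, 6, 19, 25, 44, 69, 113, 182, 295, 477]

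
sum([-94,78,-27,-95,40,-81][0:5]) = -98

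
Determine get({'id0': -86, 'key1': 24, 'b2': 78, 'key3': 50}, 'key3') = 50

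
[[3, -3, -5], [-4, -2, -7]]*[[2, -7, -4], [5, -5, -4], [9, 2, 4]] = C[0][0] = (3)*(2) + (-3)*(5) + (-5)*(9) = -54
C[0][1] = (3)*(-7) + (-3)*(-5) + (-5)*(2) = -16
C[0][2] = (3)*(-4) + (-3)*(-4) + (-5)*(4) = -20
C[1][0] = (-4)*(2) + (-2)*(5) + (-7)*(9) = -81
C[1][1] = (-4)*(-7) + (-2)*(-5) + (-7)*(2) = 24
C[1][2] = (-4)*(-4) + (-2)*(-4) + (-7)*(4) = -4
= [[-54, -16, -20], [-81, 24, -4]]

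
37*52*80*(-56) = -8619520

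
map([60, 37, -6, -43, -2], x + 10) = 60+10=70, 37+10=47, -6+10=4, -43+10=-33, -2+10=8
= [70, 47, 4, -33, 8]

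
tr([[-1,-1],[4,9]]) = 8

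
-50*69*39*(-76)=10225800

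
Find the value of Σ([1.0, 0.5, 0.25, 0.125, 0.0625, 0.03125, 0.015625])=1.0 + 0.5 + 0.25 + 0.125 + 0.0625 + 0.03125 + 0.015625
= 1.984375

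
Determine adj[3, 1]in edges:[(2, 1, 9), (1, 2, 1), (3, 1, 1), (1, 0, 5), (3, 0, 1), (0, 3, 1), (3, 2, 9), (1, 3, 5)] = 1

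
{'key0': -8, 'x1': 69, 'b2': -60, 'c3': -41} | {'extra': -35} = {'key0': -8, 'x1': 69, 'b2': -60, 'c3': -41, 'extra': -35}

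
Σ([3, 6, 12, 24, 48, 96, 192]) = 381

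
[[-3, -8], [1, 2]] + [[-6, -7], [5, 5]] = [[-9, -15], [6, 7]]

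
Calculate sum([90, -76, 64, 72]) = 90 + (-76) + 64 + 72
= 150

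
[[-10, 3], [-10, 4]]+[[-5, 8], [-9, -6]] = [[-15, 11], [-19, -2]]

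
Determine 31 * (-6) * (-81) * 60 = 903960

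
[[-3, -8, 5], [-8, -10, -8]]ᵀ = [[-3, -8], [-8, -10], [5, -8]]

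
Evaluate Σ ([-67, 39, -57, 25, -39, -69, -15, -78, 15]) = -246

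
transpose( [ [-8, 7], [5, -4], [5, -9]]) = [[-8, 5, 5], [7, -4, -9]]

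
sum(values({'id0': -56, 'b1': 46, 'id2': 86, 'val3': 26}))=(-56) + 46 + 86 + 26
= 102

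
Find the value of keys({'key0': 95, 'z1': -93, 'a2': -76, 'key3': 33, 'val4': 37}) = ['key0', 'z1', 'a2', 'key3', 'val4']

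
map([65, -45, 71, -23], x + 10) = 65+10=75, -45+10=-35, 71+10=81, -23+10=-13
= [75, -35, 81, -13]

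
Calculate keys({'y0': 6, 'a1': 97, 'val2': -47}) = ['y0', 'a1', 'val2']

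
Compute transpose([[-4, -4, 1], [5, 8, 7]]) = [[-4, 5], [-4, 8], [1, 7]]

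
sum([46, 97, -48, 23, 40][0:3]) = 95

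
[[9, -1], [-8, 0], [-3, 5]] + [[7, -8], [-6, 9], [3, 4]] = [[16, -9], [-14, 9], [0, 9]]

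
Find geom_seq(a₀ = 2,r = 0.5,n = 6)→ a_0 = 2*0.5^0 = 2.0
a_1 = 2*0.5^1 = 1.0
a_2 = 2*0.5^2 = 0.5
...
= [2.0, 1.0, 0.5, 0.25, 0.125, 0.0625]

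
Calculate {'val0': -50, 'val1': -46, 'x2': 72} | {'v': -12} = {'val0': -50, 'val1': -46, 'x2': 72, 'v': -12}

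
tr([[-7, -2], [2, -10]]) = diagonal: (-7) + (-10)
= -17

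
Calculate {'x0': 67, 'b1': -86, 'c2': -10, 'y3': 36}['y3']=36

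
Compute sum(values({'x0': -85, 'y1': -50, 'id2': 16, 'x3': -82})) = -201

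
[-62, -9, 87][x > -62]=keep x where x > -62: -62✗, -9✓, 87✓
= [-9, 87]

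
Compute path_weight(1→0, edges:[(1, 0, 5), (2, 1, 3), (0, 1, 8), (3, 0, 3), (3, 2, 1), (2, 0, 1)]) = 5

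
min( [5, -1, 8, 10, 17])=-1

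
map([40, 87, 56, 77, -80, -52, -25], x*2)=[80, 174, 112, 154, -160, -104, -50]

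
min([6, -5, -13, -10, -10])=-13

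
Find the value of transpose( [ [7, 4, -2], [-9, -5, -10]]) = [[7, -9], [4, -5], [-2, -10]]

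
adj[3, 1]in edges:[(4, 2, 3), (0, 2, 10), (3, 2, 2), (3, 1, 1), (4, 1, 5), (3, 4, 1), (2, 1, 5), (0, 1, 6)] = 1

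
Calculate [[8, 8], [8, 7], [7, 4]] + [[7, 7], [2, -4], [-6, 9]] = [[15, 15], [10, 3], [1, 13]]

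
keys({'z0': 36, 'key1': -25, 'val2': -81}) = ['z0', 'key1', 'val2']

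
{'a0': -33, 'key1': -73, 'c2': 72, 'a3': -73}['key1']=-73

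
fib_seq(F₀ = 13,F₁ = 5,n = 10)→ F_2 = F_1 + F_0 = 18
F_3 = F_2 + F_1 = 23
F_4 = F_3 + F_2 = 41
...
= [13, 5, 18, 23, 41, 64, 105, 169, 274, 443]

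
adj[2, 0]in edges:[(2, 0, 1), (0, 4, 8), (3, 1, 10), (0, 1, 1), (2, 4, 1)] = 1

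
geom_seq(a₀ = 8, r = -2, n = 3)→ [8, -16, 32]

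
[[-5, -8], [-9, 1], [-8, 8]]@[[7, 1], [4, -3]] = C[0][0] = (-5)*(7) + (-8)*(4) = -67
C[0][1] = (-5)*(1) + (-8)*(-3) = 19
C[1][0] = (-9)*(7) + (1)*(4) = -59
C[1][1] = (-9)*(1) + (1)*(-3) = -12
C[2][0] = (-8)*(7) + (8)*(4) = -24
C[2][1] = (-8)*(1) + (8)*(-3) = -32
= [[-67, 19], [-59, -12], [-24, -32]]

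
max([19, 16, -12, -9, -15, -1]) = 19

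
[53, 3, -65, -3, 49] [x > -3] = [53, 3, 49]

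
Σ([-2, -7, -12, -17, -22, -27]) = -87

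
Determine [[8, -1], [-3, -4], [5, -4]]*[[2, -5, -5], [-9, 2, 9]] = [[25, -42, -49], [30, 7, -21], [46, -33, -61]]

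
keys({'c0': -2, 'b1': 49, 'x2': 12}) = ['c0', 'b1', 'x2']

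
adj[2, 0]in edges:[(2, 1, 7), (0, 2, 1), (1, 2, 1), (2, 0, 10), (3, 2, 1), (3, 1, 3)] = 10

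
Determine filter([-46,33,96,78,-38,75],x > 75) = [96, 78]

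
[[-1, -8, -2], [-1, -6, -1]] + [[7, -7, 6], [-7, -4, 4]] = [[6, -15, 4], [-8, -10, 3]]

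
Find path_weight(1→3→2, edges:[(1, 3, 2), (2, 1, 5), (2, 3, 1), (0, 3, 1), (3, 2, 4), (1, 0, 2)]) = w(1→3)=2 + w(3→2)=4
= 6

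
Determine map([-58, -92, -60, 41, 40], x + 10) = [-48, -82, -50, 51, 50]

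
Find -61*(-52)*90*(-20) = -5709600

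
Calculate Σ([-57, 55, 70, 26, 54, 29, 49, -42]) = 184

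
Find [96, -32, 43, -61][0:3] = [96, -32, 43]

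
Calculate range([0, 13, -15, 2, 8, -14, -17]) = 30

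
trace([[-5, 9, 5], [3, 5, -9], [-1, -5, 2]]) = diagonal: (-5) + 5 + 2
= 2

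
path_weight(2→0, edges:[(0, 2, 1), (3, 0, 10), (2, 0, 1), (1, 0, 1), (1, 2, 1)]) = 1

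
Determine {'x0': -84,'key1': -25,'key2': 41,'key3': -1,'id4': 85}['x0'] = -84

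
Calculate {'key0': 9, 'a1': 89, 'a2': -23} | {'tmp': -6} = {'key0': 9, 'a1': 89, 'a2': -23, 'tmp': -6}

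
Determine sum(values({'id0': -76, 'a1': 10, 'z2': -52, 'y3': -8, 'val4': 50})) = -76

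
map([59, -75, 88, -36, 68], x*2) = 59*2=118, -75*2=-150, 88*2=176, -36*2=-72, 68*2=136
= [118, -150, 176, -72, 136]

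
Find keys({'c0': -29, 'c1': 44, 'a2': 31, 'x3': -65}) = ['c0', 'c1', 'a2', 'x3']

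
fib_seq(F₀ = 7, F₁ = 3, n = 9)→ [7, 3, 10, 13, 23, 36, 59, 95, 154]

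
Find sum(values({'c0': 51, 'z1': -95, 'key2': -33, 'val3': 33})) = -44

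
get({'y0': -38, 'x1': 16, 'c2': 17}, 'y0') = -38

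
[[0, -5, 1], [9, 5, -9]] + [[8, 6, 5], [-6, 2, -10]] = [[8, 1, 6], [3, 7, -19]]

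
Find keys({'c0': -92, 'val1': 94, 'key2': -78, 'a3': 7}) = ['c0', 'val1', 'key2', 'a3']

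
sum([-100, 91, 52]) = 43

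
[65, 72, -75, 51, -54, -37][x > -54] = keep x where x > -54: 65✓, 72✓, -75✗, 51✓, -54✗, -37✓
= [65, 72, 51, -37]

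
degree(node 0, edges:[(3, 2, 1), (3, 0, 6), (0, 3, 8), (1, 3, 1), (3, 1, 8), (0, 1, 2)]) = incident: (3,0), (0,3), (0,1)
= 3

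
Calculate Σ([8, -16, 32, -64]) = -40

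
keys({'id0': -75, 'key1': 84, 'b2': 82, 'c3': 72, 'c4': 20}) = ['id0', 'key1', 'b2', 'c3', 'c4']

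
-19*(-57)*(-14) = -15162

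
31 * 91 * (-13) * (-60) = 2200380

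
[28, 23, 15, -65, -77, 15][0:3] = [28, 23, 15]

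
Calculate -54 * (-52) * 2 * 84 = 471744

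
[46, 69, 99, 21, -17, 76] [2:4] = [99, 21]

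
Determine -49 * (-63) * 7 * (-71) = -1534239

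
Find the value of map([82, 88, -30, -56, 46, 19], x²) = [6724, 7744, 900, 3136, 2116, 361]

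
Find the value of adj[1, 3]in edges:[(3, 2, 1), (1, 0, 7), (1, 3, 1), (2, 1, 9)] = 1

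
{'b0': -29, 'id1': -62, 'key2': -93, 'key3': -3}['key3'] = -3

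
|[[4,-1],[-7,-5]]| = -27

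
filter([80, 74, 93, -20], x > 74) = keep x where x > 74: 80✓, 74✗, 93✓, -20✗
= [80, 93]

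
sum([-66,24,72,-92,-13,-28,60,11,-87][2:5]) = slice → [72, -92, -13]
72 + (-92) + (-13)
= -33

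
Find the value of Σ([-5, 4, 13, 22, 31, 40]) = (-5) + 4 + 13 + 22 + 31 + 40
= 105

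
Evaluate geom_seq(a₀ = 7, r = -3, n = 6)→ a_0 = 7*(-3)^0 = 7
a_1 = 7*(-3)^1 = -21
a_2 = 7*(-3)^2 = 63
...
= [7, -21, 63, -189, 567, -1701]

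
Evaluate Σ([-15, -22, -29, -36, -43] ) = (-15) + (-22) + (-29) + (-36) + (-43)
= -145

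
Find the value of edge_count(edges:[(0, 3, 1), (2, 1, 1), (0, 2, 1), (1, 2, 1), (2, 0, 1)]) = 5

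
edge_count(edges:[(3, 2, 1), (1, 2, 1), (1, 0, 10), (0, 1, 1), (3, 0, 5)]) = 5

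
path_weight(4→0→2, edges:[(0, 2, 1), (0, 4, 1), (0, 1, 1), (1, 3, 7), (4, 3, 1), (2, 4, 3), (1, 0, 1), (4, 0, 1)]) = w(4→0)=1 + w(0→2)=1
= 2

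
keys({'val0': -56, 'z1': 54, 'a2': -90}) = ['val0', 'z1', 'a2']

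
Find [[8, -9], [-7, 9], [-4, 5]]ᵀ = [[8, -7, -4], [-9, 9, 5]]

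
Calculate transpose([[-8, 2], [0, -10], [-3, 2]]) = [[-8, 0, -3], [2, -10, 2]]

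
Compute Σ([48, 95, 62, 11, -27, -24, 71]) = 236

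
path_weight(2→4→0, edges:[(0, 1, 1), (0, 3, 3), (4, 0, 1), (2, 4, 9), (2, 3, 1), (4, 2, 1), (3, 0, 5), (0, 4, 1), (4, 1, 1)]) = w(2→4)=9 + w(4→0)=1
= 10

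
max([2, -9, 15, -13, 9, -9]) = 15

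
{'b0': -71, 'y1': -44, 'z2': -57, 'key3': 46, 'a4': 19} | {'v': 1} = {'b0': -71, 'y1': -44, 'z2': -57, 'key3': 46, 'a4': 19, 'v': 1}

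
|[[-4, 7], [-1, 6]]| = -17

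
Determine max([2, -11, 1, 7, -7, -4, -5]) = 7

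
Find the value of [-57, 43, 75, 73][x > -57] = [43, 75, 73]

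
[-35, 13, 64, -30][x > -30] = keep x where x > -30: -35✗, 13✓, 64✓, -30✗
= [13, 64]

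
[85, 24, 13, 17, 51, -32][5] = -32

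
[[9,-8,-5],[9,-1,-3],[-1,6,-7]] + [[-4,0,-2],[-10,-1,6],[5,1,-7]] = [[5, -8, -7], [-1, -2, 3], [4, 7, -14]]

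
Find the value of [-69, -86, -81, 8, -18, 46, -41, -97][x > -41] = [8, -18, 46]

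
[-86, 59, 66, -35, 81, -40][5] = -40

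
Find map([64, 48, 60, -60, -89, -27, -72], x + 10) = [74, 58, 70, -50, -79, -17, -62]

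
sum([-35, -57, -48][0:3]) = slice → [-35, -57, -48]
(-35) + (-57) + (-48)
= -140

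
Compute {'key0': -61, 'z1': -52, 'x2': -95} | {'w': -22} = {'key0': -61, 'z1': -52, 'x2': -95, 'w': -22}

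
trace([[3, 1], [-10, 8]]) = 11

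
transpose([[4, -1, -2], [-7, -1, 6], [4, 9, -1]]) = [[4, -7, 4], [-1, -1, 9], [-2, 6, -1]]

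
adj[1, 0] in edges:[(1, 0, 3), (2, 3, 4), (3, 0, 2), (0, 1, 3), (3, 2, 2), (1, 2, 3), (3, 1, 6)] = 3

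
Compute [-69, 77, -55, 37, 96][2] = -55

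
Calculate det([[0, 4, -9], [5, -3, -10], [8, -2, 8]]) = -606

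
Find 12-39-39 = -66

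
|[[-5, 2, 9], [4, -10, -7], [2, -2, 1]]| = 192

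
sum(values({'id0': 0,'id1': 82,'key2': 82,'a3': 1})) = 165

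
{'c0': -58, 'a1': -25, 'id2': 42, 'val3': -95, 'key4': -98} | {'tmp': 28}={'c0': -58, 'a1': -25, 'id2': 42, 'val3': -95, 'key4': -98, 'tmp': 28}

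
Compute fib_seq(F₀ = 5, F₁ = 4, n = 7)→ F_2 = F_1 + F_0 = 9
F_3 = F_2 + F_1 = 13
F_4 = F_3 + F_2 = 22
...
= [5, 4, 9, 13, 22, 35, 57]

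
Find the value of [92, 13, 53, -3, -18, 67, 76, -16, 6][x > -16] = keep x where x > -16: 92✓, 13✓, 53✓, -3✓, -18✗, 67✓, 76✓, -16✗, 6✓
= [92, 13, 53, -3, 67, 76, 6]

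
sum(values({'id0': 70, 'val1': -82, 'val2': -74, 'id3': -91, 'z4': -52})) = 70 + (-82) + (-74) + (-91) + (-52)
= -229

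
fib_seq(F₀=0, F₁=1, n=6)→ [0, 1, 1, 2, 3, 5]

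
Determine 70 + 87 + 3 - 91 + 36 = 105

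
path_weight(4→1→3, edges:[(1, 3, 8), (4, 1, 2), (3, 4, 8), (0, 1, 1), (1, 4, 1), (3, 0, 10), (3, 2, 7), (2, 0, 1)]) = 10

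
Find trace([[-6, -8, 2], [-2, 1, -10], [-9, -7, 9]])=diagonal: (-6) + 1 + 9
= 4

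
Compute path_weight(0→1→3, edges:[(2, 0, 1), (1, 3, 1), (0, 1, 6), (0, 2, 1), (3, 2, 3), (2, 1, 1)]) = 7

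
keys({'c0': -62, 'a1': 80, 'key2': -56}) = ['c0', 'a1', 'key2']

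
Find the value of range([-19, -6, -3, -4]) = 16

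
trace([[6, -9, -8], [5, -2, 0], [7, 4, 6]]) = diagonal: 6 + (-2) + 6
= 10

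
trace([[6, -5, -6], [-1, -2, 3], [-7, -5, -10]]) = -6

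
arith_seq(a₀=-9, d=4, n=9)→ a_0 = -9 + 0*4 = -9
a_1 = -9 + 1*4 = -5
a_2 = -9 + 2*4 = -1
...
= [-9, -5, -1, 3, 7, 11, 15, 19, 23]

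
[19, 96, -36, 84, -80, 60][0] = 19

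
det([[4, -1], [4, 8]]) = (4)*(8) - (-1)*(4)
= 36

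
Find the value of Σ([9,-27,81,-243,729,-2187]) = -1638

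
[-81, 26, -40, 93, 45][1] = 26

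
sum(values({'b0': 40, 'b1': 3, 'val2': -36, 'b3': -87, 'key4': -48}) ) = 40 + 3 + (-36) + (-87) + (-48)
= -128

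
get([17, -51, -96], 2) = -96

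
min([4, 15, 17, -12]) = -12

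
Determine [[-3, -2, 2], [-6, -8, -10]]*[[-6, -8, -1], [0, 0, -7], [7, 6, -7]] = C[0][0] = (-3)*(-6) + (-2)*(0) + (2)*(7) = 32
C[0][1] = (-3)*(-8) + (-2)*(0) + (2)*(6) = 36
C[0][2] = (-3)*(-1) + (-2)*(-7) + (2)*(-7) = 3
C[1][0] = (-6)*(-6) + (-8)*(0) + (-10)*(7) = -34
C[1][1] = (-6)*(-8) + (-8)*(0) + (-10)*(6) = -12
C[1][2] = (-6)*(-1) + (-8)*(-7) + (-10)*(-7) = 132
= [[32, 36, 3], [-34, -12, 132]]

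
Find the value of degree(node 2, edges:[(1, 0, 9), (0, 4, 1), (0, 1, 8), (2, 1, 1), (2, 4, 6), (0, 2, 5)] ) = 3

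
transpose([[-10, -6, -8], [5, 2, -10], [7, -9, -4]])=[[-10, 5, 7], [-6, 2, -9], [-8, -10, -4]]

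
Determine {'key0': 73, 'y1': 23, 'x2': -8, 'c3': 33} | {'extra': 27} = {'key0': 73, 'y1': 23, 'x2': -8, 'c3': 33, 'extra': 27}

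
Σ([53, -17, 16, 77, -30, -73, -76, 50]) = 53 + (-17) + 16 + 77 + (-30) + (-73) + (-76) + 50
= 0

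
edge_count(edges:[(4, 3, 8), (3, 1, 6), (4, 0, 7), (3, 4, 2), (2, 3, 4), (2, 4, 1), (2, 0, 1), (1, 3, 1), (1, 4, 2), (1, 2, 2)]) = 10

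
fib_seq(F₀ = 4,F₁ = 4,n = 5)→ [4, 4, 8, 12, 20]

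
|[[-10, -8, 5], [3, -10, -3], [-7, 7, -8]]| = -1615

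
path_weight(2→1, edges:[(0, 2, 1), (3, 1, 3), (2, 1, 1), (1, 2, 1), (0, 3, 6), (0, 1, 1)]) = 1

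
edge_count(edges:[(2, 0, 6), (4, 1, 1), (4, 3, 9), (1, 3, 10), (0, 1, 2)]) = 5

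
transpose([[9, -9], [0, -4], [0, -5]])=[[9, 0, 0], [-9, -4, -5]]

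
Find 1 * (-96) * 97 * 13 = -121056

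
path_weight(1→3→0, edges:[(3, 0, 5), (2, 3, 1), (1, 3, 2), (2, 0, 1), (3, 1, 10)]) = 7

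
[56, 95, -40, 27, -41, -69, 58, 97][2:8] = [-40, 27, -41, -69, 58, 97]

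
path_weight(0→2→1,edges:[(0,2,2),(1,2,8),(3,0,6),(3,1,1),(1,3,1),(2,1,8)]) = 10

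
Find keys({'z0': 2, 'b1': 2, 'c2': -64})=['z0', 'b1', 'c2']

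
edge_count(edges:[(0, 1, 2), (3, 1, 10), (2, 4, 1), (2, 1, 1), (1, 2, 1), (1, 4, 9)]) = 6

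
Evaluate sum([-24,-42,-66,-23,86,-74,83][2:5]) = -3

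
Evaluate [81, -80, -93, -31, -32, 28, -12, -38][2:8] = [-93, -31, -32, 28, -12, -38]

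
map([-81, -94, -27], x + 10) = [-71, -84, -17]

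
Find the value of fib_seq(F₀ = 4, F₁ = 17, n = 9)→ [4, 17, 21, 38, 59, 97, 156, 253, 409]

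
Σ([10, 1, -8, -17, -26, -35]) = 10 + 1 + (-8) + (-17) + (-26) + (-35)
= -75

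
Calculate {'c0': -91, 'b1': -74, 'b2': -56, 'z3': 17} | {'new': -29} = {'c0': -91, 'b1': -74, 'b2': -56, 'z3': 17, 'new': -29}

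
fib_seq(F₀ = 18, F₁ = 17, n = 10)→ F_2 = F_1 + F_0 = 35
F_3 = F_2 + F_1 = 52
F_4 = F_3 + F_2 = 87
...
= [18, 17, 35, 52, 87, 139, 226, 365, 591, 956]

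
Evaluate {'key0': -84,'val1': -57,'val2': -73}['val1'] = -57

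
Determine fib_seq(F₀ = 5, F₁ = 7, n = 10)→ [5, 7, 12, 19, 31, 50, 81, 131, 212, 343]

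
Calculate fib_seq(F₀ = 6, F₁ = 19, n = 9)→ F_2 = F_1 + F_0 = 25
F_3 = F_2 + F_1 = 44
F_4 = F_3 + F_2 = 69
...
= [6, 19, 25, 44, 69, 113, 182, 295, 477]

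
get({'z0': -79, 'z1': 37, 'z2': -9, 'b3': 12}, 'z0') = -79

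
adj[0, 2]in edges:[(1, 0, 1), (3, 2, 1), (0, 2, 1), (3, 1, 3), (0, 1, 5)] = 1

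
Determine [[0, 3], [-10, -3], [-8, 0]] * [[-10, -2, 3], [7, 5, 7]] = [[21, 15, 21], [79, 5, -51], [80, 16, -24]]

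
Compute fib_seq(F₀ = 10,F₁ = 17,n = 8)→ F_2 = F_1 + F_0 = 27
F_3 = F_2 + F_1 = 44
F_4 = F_3 + F_2 = 71
...
= [10, 17, 27, 44, 71, 115, 186, 301]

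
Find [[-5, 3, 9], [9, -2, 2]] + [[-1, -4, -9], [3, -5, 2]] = [[-6, -1, 0], [12, -7, 4]]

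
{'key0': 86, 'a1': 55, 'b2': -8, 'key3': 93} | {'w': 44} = {'key0': 86, 'a1': 55, 'b2': -8, 'key3': 93, 'w': 44}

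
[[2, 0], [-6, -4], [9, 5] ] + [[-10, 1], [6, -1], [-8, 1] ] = [[-8, 1], [0, -5], [1, 6]]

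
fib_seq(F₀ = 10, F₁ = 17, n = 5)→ F_2 = F_1 + F_0 = 27
F_3 = F_2 + F_1 = 44
F_4 = F_3 + F_2 = 71
= [10, 17, 27, 44, 71]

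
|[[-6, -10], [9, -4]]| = (-6)*(-4) - (-10)*(9)
= 114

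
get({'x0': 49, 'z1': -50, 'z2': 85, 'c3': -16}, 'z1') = -50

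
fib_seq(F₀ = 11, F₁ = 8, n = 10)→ F_2 = F_1 + F_0 = 19
F_3 = F_2 + F_1 = 27
F_4 = F_3 + F_2 = 46
...
= [11, 8, 19, 27, 46, 73, 119, 192, 311, 503]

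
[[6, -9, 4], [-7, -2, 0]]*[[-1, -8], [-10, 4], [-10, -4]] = [[44, -100], [27, 48]]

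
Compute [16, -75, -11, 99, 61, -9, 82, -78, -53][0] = 16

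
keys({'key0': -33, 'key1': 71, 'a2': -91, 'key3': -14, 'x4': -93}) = ['key0', 'key1', 'a2', 'key3', 'x4']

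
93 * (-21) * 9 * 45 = -790965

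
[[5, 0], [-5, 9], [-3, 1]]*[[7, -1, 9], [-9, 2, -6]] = C[0][0] = (5)*(7) + (0)*(-9) = 35
C[0][1] = (5)*(-1) + (0)*(2) = -5
C[0][2] = (5)*(9) + (0)*(-6) = 45
C[1][0] = (-5)*(7) + (9)*(-9) = -116
C[1][1] = (-5)*(-1) + (9)*(2) = 23
C[1][2] = (-5)*(9) + (9)*(-6) = -99
... (3 more cells)
= [[35, -5, 45], [-116, 23, -99], [-30, 5, -33]]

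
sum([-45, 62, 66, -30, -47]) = 6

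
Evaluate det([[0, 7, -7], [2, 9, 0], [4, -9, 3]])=336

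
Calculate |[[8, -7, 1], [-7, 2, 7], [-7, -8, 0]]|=861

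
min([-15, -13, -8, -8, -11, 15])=-15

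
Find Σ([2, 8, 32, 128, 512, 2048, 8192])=10922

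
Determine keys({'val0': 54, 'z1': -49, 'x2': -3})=['val0', 'z1', 'x2']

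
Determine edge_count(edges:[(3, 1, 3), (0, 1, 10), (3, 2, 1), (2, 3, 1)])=4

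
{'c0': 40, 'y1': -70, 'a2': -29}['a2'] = -29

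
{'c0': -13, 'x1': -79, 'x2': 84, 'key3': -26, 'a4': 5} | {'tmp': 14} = {'c0': -13, 'x1': -79, 'x2': 84, 'key3': -26, 'a4': 5, 'tmp': 14}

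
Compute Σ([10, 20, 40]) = 10 + 20 + 40
= 70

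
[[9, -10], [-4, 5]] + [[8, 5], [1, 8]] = [[17, -5], [-3, 13]]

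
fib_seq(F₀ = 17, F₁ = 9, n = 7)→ F_2 = F_1 + F_0 = 26
F_3 = F_2 + F_1 = 35
F_4 = F_3 + F_2 = 61
...
= [17, 9, 26, 35, 61, 96, 157]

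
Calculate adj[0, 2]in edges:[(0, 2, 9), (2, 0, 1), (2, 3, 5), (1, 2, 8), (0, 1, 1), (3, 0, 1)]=9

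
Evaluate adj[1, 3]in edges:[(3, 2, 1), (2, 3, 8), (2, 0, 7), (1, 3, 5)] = 5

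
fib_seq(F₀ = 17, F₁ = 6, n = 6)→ F_2 = F_1 + F_0 = 23
F_3 = F_2 + F_1 = 29
F_4 = F_3 + F_2 = 52
...
= [17, 6, 23, 29, 52, 81]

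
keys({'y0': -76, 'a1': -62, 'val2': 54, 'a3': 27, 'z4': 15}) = ['y0', 'a1', 'val2', 'a3', 'z4']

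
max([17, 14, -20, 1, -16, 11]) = 17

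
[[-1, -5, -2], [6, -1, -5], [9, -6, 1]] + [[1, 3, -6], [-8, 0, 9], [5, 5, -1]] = [[0, -2, -8], [-2, -1, 4], [14, -1, 0]]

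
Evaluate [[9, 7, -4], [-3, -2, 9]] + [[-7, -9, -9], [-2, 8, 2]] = [[2, -2, -13], [-5, 6, 11]]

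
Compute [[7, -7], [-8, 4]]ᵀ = [[7, -8], [-7, 4]]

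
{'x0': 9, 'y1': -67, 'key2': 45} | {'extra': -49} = {'x0': 9, 'y1': -67, 'key2': 45, 'extra': -49}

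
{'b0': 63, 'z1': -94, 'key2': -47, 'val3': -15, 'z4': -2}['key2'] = -47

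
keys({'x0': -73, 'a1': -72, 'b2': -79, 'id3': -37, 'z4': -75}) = ['x0', 'a1', 'b2', 'id3', 'z4']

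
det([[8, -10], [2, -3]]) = (8)*(-3) - (-10)*(2)
= -4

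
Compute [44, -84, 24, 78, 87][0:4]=[44, -84, 24, 78]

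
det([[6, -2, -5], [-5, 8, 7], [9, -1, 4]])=403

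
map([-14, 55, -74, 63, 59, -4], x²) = (-14)²=196, (55)²=3025, (-74)²=5476, (63)²=3969, (59)²=3481, (-4)²=16
= [196, 3025, 5476, 3969, 3481, 16]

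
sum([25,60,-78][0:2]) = 85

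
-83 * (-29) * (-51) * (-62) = 7610934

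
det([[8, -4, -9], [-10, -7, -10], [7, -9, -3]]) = -1403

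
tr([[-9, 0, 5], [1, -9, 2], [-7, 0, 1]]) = diagonal: (-9) + (-9) + 1
= -17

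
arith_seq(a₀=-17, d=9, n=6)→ [-17, -8, 1, 10, 19, 28]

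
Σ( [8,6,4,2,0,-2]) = 18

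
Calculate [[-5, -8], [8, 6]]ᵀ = [[-5, 8], [-8, 6]]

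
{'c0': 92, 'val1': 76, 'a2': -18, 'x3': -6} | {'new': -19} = {'c0': 92, 'val1': 76, 'a2': -18, 'x3': -6, 'new': -19}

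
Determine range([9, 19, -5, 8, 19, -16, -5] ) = 35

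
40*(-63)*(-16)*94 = 3790080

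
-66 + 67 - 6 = -5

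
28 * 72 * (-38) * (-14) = 1072512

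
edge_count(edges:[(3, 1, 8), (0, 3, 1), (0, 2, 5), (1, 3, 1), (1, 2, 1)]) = 5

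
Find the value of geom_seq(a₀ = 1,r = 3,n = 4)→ a_0 = 1*3^0 = 1
a_1 = 1*3^1 = 3
a_2 = 1*3^2 = 9
...
= [1, 3, 9, 27]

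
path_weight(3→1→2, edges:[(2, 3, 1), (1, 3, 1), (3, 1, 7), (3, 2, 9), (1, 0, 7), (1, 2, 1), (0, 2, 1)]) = w(3→1)=7 + w(1→2)=1
= 8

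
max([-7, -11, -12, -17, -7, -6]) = -6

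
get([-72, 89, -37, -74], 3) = -74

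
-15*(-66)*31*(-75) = -2301750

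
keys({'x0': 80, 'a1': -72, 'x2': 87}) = ['x0', 'a1', 'x2']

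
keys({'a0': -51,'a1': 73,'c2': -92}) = ['a0', 'a1', 'c2']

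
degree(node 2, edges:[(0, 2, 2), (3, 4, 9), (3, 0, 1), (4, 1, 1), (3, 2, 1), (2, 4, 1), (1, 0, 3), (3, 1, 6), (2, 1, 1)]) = 4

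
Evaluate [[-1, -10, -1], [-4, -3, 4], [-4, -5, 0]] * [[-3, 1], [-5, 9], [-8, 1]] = [[61, -92], [-5, -27], [37, -49]]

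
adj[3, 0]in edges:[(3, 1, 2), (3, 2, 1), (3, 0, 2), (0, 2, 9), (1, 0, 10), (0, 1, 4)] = 2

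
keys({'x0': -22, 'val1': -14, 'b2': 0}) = ['x0', 'val1', 'b2']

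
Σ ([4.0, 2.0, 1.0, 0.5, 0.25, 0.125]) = 4.0 + 2.0 + 1.0 + 0.5 + 0.25 + 0.125
= 7.875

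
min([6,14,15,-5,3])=-5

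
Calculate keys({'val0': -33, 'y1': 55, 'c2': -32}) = ['val0', 'y1', 'c2']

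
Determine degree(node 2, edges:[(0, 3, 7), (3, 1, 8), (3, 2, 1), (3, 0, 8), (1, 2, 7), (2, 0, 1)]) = incident: (3,2), (1,2), (2,0)
= 3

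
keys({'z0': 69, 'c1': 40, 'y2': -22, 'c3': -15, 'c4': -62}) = ['z0', 'c1', 'y2', 'c3', 'c4']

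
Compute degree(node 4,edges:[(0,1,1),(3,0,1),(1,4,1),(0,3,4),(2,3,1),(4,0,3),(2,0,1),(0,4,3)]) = 3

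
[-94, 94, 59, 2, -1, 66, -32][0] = -94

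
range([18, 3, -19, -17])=37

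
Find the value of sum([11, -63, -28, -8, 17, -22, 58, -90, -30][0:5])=slice → [11, -63, -28, -8, 17]
11 + (-63) + (-28) + (-8) + 17
= -71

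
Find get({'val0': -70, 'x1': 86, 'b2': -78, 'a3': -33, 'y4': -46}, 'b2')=-78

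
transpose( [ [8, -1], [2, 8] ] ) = [[8, 2], [-1, 8]]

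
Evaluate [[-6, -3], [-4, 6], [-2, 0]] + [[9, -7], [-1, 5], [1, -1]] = [[3, -10], [-5, 11], [-1, -1]]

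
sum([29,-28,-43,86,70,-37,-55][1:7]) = -7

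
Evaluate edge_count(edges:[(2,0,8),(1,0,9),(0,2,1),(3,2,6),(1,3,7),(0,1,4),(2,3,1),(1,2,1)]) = 8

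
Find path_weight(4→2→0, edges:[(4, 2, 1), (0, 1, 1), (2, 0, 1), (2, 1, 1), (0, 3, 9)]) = 2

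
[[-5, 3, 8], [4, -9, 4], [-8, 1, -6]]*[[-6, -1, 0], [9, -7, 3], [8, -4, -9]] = C[0][0] = (-5)*(-6) + (3)*(9) + (8)*(8) = 121
C[0][1] = (-5)*(-1) + (3)*(-7) + (8)*(-4) = -48
C[0][2] = (-5)*(0) + (3)*(3) + (8)*(-9) = -63
C[1][0] = (4)*(-6) + (-9)*(9) + (4)*(8) = -73
C[1][1] = (4)*(-1) + (-9)*(-7) + (4)*(-4) = 43
C[1][2] = (4)*(0) + (-9)*(3) + (4)*(-9) = -63
... (3 more cells)
= [[121, -48, -63], [-73, 43, -63], [9, 25, 57]]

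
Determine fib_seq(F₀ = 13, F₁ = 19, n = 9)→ [13, 19, 32, 51, 83, 134, 217, 351, 568]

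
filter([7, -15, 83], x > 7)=keep x where x > 7: 7✗, -15✗, 83✓
= [83]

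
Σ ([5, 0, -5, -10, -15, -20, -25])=5 + 0 + (-5) + (-10) + (-15) + (-20) + (-25)
= -70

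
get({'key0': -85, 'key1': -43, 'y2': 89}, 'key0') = -85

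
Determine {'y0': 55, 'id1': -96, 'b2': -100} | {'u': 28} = {'y0': 55, 'id1': -96, 'b2': -100, 'u': 28}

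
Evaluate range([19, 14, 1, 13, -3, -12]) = 31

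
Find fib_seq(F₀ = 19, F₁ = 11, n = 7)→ F_2 = F_1 + F_0 = 30
F_3 = F_2 + F_1 = 41
F_4 = F_3 + F_2 = 71
...
= [19, 11, 30, 41, 71, 112, 183]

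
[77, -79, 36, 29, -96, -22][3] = 29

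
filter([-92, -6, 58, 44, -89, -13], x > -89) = [-6, 58, 44, -13]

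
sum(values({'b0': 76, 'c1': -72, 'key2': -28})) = -24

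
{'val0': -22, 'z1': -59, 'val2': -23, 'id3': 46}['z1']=-59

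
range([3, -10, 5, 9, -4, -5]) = 19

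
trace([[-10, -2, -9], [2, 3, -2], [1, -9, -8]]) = diagonal: (-10) + 3 + (-8)
= -15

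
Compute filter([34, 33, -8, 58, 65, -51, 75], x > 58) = [65, 75]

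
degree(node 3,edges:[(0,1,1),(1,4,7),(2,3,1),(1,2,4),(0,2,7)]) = 1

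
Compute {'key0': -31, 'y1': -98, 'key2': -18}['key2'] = -18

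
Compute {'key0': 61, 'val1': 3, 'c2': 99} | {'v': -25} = {'key0': 61, 'val1': 3, 'c2': 99, 'v': -25}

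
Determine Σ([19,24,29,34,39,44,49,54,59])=351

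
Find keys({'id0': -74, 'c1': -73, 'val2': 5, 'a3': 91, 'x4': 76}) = ['id0', 'c1', 'val2', 'a3', 'x4']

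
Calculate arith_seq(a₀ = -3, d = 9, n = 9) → a_0 = -3 + 0*9 = -3
a_1 = -3 + 1*9 = 6
a_2 = -3 + 2*9 = 15
...
= [-3, 6, 15, 24, 33, 42, 51, 60, 69]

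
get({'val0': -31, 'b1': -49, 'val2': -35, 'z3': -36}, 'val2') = -35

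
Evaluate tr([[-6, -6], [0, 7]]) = diagonal: (-6) + 7
= 1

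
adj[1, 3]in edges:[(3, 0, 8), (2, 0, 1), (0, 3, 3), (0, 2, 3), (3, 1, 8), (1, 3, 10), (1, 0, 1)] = 10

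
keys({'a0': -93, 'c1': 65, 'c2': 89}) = ['a0', 'c1', 'c2']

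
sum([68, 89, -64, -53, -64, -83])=-107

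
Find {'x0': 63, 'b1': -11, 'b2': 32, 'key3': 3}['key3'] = 3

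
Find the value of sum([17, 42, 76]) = 135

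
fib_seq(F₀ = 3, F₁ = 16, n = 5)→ F_2 = F_1 + F_0 = 19
F_3 = F_2 + F_1 = 35
F_4 = F_3 + F_2 = 54
= [3, 16, 19, 35, 54]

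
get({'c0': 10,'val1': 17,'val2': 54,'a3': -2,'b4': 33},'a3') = -2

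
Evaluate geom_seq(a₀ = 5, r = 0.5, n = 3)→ [5.0, 2.5, 1.25]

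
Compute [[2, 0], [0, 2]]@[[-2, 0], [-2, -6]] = [[-4, 0], [-4, -12]]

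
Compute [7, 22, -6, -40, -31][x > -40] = [7, 22, -6, -31]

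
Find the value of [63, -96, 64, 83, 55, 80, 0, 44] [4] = 55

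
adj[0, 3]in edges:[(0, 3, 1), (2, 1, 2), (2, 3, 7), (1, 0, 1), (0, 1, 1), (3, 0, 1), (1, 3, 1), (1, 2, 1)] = 1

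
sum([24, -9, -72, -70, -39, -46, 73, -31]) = 24 + (-9) + (-72) + (-70) + (-39) + (-46) + 73 + (-31)
= -170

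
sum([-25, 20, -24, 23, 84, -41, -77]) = (-25) + 20 + (-24) + 23 + 84 + (-41) + (-77)
= -40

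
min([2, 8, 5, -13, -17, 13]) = -17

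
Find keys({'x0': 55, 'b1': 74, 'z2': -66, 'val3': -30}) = ['x0', 'b1', 'z2', 'val3']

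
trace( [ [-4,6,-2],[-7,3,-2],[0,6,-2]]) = -3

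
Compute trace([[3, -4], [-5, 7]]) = diagonal: 3 + 7
= 10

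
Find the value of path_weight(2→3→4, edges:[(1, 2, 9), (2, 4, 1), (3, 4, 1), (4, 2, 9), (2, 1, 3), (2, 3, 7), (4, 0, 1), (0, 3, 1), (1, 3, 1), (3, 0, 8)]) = 8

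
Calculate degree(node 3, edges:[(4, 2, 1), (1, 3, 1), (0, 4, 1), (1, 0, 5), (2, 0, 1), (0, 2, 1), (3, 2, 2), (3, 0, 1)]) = incident: (1,3), (3,2), (3,0)
= 3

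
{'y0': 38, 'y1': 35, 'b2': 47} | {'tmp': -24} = {'y0': 38, 'y1': 35, 'b2': 47, 'tmp': -24}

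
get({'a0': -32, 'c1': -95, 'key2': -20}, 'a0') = -32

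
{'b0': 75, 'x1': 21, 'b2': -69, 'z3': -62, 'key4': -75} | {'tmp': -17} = {'b0': 75, 'x1': 21, 'b2': -69, 'z3': -62, 'key4': -75, 'tmp': -17}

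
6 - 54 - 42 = -90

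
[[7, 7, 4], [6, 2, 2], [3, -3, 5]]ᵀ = [[7, 6, 3], [7, 2, -3], [4, 2, 5]]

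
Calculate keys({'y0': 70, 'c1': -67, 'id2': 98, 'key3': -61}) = ['y0', 'c1', 'id2', 'key3']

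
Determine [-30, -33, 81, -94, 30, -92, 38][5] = -92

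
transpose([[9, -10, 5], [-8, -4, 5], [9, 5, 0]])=[[9, -8, 9], [-10, -4, 5], [5, 5, 0]]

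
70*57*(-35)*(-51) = 7122150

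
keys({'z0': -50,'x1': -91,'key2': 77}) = ['z0', 'x1', 'key2']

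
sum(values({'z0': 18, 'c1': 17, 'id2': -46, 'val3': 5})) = -6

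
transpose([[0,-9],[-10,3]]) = [[0, -10], [-9, 3]]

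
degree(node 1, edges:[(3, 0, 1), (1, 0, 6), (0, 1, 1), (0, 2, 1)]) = incident: (1,0), (0,1)
= 2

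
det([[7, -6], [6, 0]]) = (7)*(0) - (-6)*(6)
= 36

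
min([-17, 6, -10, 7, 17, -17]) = -17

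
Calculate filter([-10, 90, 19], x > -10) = [90, 19]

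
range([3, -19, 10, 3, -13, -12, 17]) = 36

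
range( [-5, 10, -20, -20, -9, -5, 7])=30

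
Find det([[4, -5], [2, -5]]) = (4)*(-5) - (-5)*(2)
= -10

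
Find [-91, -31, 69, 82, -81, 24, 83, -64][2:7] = [69, 82, -81, 24, 83]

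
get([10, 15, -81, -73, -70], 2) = -81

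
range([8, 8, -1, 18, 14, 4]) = 19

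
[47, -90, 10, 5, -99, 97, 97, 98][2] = 10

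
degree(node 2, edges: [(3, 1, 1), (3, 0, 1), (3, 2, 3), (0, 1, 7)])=1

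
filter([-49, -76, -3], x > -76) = keep x where x > -76: -49✓, -76✗, -3✓
= [-49, -3]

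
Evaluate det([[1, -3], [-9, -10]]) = -37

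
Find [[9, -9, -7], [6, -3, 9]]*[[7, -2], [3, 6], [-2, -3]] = [[50, -51], [15, -57]]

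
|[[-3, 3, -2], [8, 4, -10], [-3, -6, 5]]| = 162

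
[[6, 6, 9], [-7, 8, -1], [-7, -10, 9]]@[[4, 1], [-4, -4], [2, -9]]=C[0][0] = (6)*(4) + (6)*(-4) + (9)*(2) = 18
C[0][1] = (6)*(1) + (6)*(-4) + (9)*(-9) = -99
C[1][0] = (-7)*(4) + (8)*(-4) + (-1)*(2) = -62
C[1][1] = (-7)*(1) + (8)*(-4) + (-1)*(-9) = -30
C[2][0] = (-7)*(4) + (-10)*(-4) + (9)*(2) = 30
C[2][1] = (-7)*(1) + (-10)*(-4) + (9)*(-9) = -48
= [[18, -99], [-62, -30], [30, -48]]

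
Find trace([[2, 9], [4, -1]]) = 1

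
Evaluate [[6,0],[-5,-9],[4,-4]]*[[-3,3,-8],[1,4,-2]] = C[0][0] = (6)*(-3) + (0)*(1) = -18
C[0][1] = (6)*(3) + (0)*(4) = 18
C[0][2] = (6)*(-8) + (0)*(-2) = -48
C[1][0] = (-5)*(-3) + (-9)*(1) = 6
C[1][1] = (-5)*(3) + (-9)*(4) = -51
C[1][2] = (-5)*(-8) + (-9)*(-2) = 58
... (3 more cells)
= [[-18, 18, -48], [6, -51, 58], [-16, -4, -24]]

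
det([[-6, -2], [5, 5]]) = (-6)*(5) - (-2)*(5)
= -20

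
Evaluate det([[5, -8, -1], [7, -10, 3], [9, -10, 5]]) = (1)*(5)*det([[-10, 3], [-10, 5]]) + (-1)*(-8)*det([[7, 3], [9, 5]]) + (1)*(-1)*det([[7, -10], [9, -10]])
= -100 + 64 + -20
= -56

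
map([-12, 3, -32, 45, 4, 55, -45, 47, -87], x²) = (-12)²=144, (3)²=9, (-32)²=1024, (45)²=2025, (4)²=16, (55)²=3025, (-45)²=2025, (47)²=2209, (-87)²=7569
= [144, 9, 1024, 2025, 16, 3025, 2025, 2209, 7569]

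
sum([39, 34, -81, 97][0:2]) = slice → [39, 34]
39 + 34
= 73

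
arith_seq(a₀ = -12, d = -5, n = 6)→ a_0 = -12 + 0*-5 = -12
a_1 = -12 + 1*-5 = -17
a_2 = -12 + 2*-5 = -22
...
= [-12, -17, -22, -27, -32, -37]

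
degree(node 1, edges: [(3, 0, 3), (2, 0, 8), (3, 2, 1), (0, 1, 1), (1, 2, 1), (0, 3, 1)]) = 2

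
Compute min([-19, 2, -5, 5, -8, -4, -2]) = -19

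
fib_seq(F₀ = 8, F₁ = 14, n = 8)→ F_2 = F_1 + F_0 = 22
F_3 = F_2 + F_1 = 36
F_4 = F_3 + F_2 = 58
...
= [8, 14, 22, 36, 58, 94, 152, 246]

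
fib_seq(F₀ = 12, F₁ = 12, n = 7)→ F_2 = F_1 + F_0 = 24
F_3 = F_2 + F_1 = 36
F_4 = F_3 + F_2 = 60
...
= [12, 12, 24, 36, 60, 96, 156]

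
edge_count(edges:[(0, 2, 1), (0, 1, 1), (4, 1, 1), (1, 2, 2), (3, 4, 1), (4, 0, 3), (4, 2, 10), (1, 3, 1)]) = 8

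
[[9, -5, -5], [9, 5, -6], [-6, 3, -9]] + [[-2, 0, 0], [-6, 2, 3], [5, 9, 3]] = [[7, -5, -5], [3, 7, -3], [-1, 12, -6]]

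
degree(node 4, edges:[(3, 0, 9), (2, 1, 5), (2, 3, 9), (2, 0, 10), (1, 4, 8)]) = incident: (1,4)
= 1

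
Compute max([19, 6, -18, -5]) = 19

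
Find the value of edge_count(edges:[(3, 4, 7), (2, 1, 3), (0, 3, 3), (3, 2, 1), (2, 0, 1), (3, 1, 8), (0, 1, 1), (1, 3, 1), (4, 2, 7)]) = 9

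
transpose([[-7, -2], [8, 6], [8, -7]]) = [[-7, 8, 8], [-2, 6, -7]]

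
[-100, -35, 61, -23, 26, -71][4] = 26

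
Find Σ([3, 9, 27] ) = 3 + 9 + 27
= 39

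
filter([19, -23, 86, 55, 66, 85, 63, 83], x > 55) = [86, 66, 85, 63, 83]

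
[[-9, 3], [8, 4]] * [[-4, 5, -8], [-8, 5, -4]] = [[12, -30, 60], [-64, 60, -80]]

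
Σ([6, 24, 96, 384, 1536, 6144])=8190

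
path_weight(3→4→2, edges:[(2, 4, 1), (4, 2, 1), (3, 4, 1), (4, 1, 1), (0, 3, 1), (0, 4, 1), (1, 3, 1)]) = 2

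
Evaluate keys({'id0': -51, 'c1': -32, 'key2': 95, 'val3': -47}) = ['id0', 'c1', 'key2', 'val3']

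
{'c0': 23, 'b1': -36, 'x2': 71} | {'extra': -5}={'c0': 23, 'b1': -36, 'x2': 71, 'extra': -5}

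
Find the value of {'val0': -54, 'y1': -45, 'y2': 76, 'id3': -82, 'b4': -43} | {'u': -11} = {'val0': -54, 'y1': -45, 'y2': 76, 'id3': -82, 'b4': -43, 'u': -11}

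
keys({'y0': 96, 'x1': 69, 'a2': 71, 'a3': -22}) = ['y0', 'x1', 'a2', 'a3']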